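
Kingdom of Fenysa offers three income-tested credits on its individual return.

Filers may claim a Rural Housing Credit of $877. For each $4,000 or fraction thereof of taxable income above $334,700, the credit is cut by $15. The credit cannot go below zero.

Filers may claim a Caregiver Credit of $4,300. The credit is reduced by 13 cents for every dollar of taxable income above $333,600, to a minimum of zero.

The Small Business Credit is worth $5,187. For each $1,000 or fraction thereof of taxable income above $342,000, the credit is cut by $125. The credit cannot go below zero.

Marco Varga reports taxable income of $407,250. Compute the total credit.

$592

Rural Housing Credit: income exceeds $334,700 by $72,550, which is 19 full-or-partial $4,000 increments; reduction = 19 × $15 = $285, leaving $592.
Caregiver Credit: 13% of the $73,650 excess over $333,600 is $9,574.50 ≥ base, so the credit is $0.
Small Business Credit: income exceeds $342,000 by $65,250 → 66 increments × $125 = $8,250 ≥ base, so the credit is $0.
Total: $592 + $0 + $0 = $592.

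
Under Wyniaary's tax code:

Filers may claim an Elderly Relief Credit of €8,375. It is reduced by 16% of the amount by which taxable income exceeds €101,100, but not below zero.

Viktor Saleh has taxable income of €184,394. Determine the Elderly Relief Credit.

€0

Elderly Relief Credit: 16% of the €83,294 excess over €101,100 is €13,327.04 ≥ base, so the credit is €0.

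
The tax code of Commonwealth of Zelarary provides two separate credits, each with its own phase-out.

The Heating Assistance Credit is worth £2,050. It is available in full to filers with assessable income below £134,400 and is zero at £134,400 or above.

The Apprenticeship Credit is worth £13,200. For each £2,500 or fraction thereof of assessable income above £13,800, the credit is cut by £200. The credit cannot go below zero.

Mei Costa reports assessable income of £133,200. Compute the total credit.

Heating Assistance Credit: £133,200 is below the £134,400 cutoff, so the full £2,050 applies.
Apprenticeship Credit: income exceeds £13,800 by £119,400, which is 48 full-or-partial £2,500 increments; reduction = 48 × £200 = £9,600, leaving £3,600.
Total: £2,050 + £3,600 = £5,650.

£5,650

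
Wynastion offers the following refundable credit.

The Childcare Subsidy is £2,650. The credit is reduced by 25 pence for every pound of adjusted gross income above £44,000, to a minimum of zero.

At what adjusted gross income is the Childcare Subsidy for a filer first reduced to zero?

The credit falls by 25% of each pound above £44,000, so it reaches zero when the excess is £2,650 / 25% = £10,600: income = £44,000 + £10,600 = £54,600.

£54,600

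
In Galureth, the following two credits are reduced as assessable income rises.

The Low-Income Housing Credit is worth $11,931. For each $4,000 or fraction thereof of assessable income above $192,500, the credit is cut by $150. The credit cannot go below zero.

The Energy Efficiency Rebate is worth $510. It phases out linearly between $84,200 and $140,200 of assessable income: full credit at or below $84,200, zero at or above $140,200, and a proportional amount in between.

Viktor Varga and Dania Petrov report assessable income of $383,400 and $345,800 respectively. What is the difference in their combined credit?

$1,350

Viktor ($383,400): Low-Income Housing Credit: income exceeds $192,500 by $190,900, which is 48 full-or-partial $4,000 increments; reduction = 48 × $150 = $7,200, leaving $4,731. Energy Efficiency Rebate: $383,400 is at or above $140,200, so the credit is $0. total $4,731 + $0 = $4,731
Dania ($345,800): Low-Income Housing Credit: income exceeds $192,500 by $153,300, which is 39 full-or-partial $4,000 increments; reduction = 39 × $150 = $5,850, leaving $6,081. Energy Efficiency Rebate: $345,800 is at or above $140,200, so the credit is $0. total $6,081 + $0 = $6,081
Difference: |$4,731 − $6,081| = $1,350.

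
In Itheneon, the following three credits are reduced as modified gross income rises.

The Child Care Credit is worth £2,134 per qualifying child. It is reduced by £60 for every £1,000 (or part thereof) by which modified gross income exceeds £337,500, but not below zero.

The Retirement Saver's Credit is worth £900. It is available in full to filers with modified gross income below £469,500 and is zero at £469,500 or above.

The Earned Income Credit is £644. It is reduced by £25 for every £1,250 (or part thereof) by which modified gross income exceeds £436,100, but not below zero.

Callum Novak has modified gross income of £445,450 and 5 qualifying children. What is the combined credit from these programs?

£5,534

Child Care Credit: base = 5 × £2,134 = £10,670. income exceeds £337,500 by £107,950, which is 108 full-or-partial £1,000 increments; reduction = 108 × £60 = £6,480, leaving £4,190.
Retirement Saver's Credit: £445,450 is below the £469,500 cutoff, so the full £900 applies.
Earned Income Credit: income exceeds £436,100 by £9,350, which is 8 full-or-partial £1,250 increments; reduction = 8 × £25 = £200, leaving £444.
Total: £4,190 + £900 + £444 = £5,534.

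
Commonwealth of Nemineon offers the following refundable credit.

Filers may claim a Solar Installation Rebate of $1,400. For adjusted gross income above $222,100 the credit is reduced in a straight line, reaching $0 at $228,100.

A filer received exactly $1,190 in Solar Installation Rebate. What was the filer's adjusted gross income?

$1,190 is 1,190/1,400 of the full $1,400, so 210/1,400 of the $6,000 range has been used: income = $222,100 + $6,000 × 210/1,400 = $223,000.

$223,000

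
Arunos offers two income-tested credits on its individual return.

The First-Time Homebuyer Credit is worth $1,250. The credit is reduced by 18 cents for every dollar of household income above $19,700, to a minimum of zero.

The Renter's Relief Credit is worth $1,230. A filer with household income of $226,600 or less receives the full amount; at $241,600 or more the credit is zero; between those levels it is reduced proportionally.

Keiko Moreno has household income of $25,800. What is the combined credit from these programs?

First-Time Homebuyer Credit: 18% of the $6,100 excess over $19,700 is $1,098; credit = $1,250 − $1,098 = $152.
Renter's Relief Credit: $25,800 is at or below the $226,600 threshold, so the full $1,230 applies.
Total: $152 + $1,230 = $1,382.

$1,382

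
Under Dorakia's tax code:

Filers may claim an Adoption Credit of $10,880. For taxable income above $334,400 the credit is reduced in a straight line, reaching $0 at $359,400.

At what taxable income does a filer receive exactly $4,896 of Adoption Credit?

$4,896 is 4,896/10,880 of the full $10,880, so 5,984/10,880 of the $25,000 range has been used: income = $334,400 + $25,000 × 5,984/10,880 = $348,150.

$348,150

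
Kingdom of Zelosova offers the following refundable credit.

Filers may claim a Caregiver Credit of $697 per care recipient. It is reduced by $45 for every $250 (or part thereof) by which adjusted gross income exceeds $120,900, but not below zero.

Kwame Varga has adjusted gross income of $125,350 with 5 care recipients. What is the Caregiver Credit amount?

$2,675

Caregiver Credit: base = 5 × $697 = $3,485. income exceeds $120,900 by $4,450, which is 18 full-or-partial $250 increments; reduction = 18 × $45 = $810, leaving $2,675.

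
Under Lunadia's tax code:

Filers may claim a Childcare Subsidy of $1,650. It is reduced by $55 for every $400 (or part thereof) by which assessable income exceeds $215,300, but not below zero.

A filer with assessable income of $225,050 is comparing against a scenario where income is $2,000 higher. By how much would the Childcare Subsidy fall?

At $225,050 — income exceeds $215,300 by $9,750, which is 25 full-or-partial $400 increments; reduction = 25 × $55 = $1,375, leaving $275.
At $227,050 — income exceeds $215,300 by $11,750 → 30 increments × $55 = $1,650 ≥ base, so the credit is $0.
Lost: $275 − $0 = $275.

$275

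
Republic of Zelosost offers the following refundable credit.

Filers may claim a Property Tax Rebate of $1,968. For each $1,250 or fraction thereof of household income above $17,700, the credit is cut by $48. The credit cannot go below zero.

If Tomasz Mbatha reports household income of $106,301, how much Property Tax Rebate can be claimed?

Property Tax Rebate: income exceeds $17,700 by $88,601 → 71 increments × $48 = $3,408 ≥ base, so the credit is $0.

$0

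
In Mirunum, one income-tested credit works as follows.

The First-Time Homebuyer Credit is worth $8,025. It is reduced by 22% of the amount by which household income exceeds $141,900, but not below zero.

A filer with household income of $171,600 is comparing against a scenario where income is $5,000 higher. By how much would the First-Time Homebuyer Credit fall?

$1,100

At $171,600 — 22% of the $29,700 excess over $141,900 is $6,534; credit = $8,025 − $6,534 = $1,491.
At $176,600 — 22% of the $34,700 excess over $141,900 is $7,634; credit = $8,025 − $7,634 = $391.
Lost: $1,491 − $391 = $1,100.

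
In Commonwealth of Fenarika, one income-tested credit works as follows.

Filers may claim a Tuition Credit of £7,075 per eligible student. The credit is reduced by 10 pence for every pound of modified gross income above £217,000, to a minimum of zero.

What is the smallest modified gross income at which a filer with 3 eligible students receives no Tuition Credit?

£429,250

Full credit = 3 × £7,075 = £21,225.
The credit falls by 10% of each pound above £217,000, so it reaches zero when the excess is £21,225 / 10% = £212,250: income = £217,000 + £212,250 = £429,250.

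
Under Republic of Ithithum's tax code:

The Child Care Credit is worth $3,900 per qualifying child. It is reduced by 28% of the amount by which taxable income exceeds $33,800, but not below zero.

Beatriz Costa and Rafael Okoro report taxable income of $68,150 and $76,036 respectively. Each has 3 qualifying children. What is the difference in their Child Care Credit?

Beatriz ($68,150): Child Care Credit: base = 3 × $3,900 = $11,700. 28% of the $34,350 excess over $33,800 is $9,618; credit = $11,700 − $9,618 = $2,082.
Rafael ($76,036): Child Care Credit: base = 3 × $3,900 = $11,700. 28% of the $42,236 excess over $33,800 is $11,826.08 ≥ base, so the credit is $0.
Difference: |$2,082 − $0| = $2,082.

$2,082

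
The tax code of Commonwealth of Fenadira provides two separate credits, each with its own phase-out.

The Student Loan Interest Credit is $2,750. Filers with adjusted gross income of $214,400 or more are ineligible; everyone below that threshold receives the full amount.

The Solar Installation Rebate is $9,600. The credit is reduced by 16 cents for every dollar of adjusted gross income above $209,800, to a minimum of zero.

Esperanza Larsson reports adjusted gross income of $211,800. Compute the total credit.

Student Loan Interest Credit: $211,800 is below the $214,400 cutoff, so the full $2,750 applies.
Solar Installation Rebate: 16% of the $2,000 excess over $209,800 is $320; credit = $9,600 − $320 = $9,280.
Total: $2,750 + $9,280 = $12,030.

$12,030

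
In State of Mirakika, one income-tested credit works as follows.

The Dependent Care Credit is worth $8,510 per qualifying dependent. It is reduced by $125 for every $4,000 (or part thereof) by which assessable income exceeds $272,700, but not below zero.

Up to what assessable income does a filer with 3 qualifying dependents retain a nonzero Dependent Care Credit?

$1,088,700

Full credit = 3 × $8,510 = $25,530.
After 204 increments the reduction is 204 × $125 = $25,500, leaving $30; one more increment wipes it out. Increment 204 ends at excess 204 × $4,000 = $816,000, so the highest qualifying income is $272,700 + $816,000 = $1,088,700.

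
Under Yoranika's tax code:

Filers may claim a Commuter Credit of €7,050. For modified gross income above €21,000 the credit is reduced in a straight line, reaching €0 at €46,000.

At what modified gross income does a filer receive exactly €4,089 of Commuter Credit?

€4,089 is 4,089/7,050 of the full €7,050, so 2,961/7,050 of the €25,000 range has been used: income = €21,000 + €25,000 × 2,961/7,050 = €31,500.

€31,500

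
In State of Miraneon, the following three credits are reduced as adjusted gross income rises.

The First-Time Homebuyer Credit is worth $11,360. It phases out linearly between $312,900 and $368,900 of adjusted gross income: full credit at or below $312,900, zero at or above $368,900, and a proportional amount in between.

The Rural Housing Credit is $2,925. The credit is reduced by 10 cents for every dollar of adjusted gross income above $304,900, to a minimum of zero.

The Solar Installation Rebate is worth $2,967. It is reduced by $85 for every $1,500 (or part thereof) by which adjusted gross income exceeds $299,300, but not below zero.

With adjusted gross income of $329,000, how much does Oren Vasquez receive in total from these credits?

First-Time Homebuyer Credit: $329,000 is $16,100 into a $56,000 phase-out range, leaving 39,900/56,000 of the credit: $11,360 × 39,900/56,000 = $8,094.
Rural Housing Credit: 10% of the $24,100 excess over $304,900 is $2,410; credit = $2,925 − $2,410 = $515.
Solar Installation Rebate: income exceeds $299,300 by $29,700, which is 20 full-or-partial $1,500 increments; reduction = 20 × $85 = $1,700, leaving $1,267.
Total: $8,094 + $515 + $1,267 = $9,876.

$9,876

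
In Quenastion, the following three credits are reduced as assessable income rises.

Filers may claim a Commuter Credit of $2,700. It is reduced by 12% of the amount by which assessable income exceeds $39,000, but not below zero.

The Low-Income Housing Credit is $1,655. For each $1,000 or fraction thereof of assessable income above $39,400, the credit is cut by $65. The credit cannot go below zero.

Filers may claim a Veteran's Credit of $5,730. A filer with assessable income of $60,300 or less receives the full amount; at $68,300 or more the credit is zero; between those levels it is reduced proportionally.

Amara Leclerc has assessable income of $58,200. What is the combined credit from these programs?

$6,546

Commuter Credit: 12% of the $19,200 excess over $39,000 is $2,304; credit = $2,700 − $2,304 = $396.
Low-Income Housing Credit: income exceeds $39,400 by $18,800, which is 19 full-or-partial $1,000 increments; reduction = 19 × $65 = $1,235, leaving $420.
Veteran's Credit: $58,200 is at or below the $60,300 threshold, so the full $5,730 applies.
Total: $396 + $420 + $5,730 = $6,546.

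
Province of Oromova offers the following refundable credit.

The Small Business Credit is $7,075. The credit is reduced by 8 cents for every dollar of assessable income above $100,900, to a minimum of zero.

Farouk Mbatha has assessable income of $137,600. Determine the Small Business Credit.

$4,139

Small Business Credit: 8% of the $36,700 excess over $100,900 is $2,936; credit = $7,075 − $2,936 = $4,139.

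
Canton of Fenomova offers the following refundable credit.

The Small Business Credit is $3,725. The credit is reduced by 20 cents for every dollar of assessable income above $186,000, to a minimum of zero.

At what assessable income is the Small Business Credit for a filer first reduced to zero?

$204,625

The credit falls by 20% of each dollar above $186,000, so it reaches zero when the excess is $3,725 / 20% = $18,625: income = $186,000 + $18,625 = $204,625.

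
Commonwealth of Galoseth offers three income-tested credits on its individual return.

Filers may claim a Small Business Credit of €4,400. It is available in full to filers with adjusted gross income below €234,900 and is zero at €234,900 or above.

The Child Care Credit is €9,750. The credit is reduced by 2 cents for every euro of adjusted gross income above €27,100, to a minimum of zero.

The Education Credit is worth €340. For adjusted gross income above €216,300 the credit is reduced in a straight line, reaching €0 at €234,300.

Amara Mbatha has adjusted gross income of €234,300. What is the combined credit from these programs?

Small Business Credit: €234,300 is below the €234,900 cutoff, so the full €4,400 applies.
Child Care Credit: 2% of the €207,200 excess over €27,100 is €4,144; credit = €9,750 − €4,144 = €5,606.
Education Credit: €234,300 is at or above €234,300, so the credit is €0.
Total: €4,400 + €5,606 + €0 = €10,006.

€10,006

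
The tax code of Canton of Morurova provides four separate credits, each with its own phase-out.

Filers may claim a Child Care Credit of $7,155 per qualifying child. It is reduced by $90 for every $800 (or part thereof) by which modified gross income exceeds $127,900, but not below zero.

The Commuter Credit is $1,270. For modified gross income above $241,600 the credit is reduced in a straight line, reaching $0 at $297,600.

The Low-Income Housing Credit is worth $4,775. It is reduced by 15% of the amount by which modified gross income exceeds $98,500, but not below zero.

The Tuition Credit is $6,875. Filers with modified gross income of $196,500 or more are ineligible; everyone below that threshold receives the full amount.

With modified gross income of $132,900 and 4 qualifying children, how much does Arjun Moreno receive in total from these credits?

$36,135

Child Care Credit: base = 4 × $7,155 = $28,620. income exceeds $127,900 by $5,000, which is 7 full-or-partial $800 increments; reduction = 7 × $90 = $630, leaving $27,990.
Commuter Credit: $132,900 is at or below the $241,600 threshold, so the full $1,270 applies.
Low-Income Housing Credit: 15% of the $34,400 excess over $98,500 is $5,160 ≥ base, so the credit is $0.
Tuition Credit: $132,900 is below the $196,500 cutoff, so the full $6,875 applies.
Total: $27,990 + $1,270 + $0 + $6,875 = $36,135.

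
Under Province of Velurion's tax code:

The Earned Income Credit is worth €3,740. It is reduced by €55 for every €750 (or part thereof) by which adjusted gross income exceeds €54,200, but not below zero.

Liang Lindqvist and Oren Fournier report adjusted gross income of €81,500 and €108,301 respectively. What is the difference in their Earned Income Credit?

€1,705

Liang (€81,500): Earned Income Credit: income exceeds €54,200 by €27,300, which is 37 full-or-partial €750 increments; reduction = 37 × €55 = €2,035, leaving €1,705.
Oren (€108,301): Earned Income Credit: income exceeds €54,200 by €54,101 → 73 increments × €55 = €4,015 ≥ base, so the credit is €0.
Difference: |€1,705 − €0| = €1,705.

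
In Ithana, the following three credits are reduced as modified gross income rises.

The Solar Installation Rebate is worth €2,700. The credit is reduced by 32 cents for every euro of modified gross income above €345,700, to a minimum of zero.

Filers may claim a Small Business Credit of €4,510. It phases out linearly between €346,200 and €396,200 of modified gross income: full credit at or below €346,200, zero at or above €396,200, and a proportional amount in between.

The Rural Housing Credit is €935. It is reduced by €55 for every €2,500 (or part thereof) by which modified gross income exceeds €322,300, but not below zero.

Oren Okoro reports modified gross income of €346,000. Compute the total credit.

€7,499

Solar Installation Rebate: 32% of the €300 excess over €345,700 is €96; credit = €2,700 − €96 = €2,604.
Small Business Credit: €346,000 is at or below the €346,200 threshold, so the full €4,510 applies.
Rural Housing Credit: income exceeds €322,300 by €23,700, which is 10 full-or-partial €2,500 increments; reduction = 10 × €55 = €550, leaving €385.
Total: €2,604 + €4,510 + €385 = €7,499.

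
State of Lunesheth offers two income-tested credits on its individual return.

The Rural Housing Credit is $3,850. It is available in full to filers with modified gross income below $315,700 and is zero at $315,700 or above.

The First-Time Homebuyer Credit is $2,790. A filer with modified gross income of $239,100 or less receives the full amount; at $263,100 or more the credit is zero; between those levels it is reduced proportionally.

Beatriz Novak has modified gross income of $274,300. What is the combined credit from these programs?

Rural Housing Credit: $274,300 is below the $315,700 cutoff, so the full $3,850 applies.
First-Time Homebuyer Credit: $274,300 is at or above $263,100, so the credit is $0.
Total: $3,850 + $0 = $3,850.

$3,850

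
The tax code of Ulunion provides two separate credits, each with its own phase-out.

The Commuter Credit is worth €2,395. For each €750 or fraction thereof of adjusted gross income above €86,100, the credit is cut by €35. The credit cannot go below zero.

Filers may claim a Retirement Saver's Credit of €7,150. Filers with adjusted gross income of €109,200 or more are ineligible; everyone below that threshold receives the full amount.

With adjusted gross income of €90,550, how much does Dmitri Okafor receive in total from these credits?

Commuter Credit: income exceeds €86,100 by €4,450, which is 6 full-or-partial €750 increments; reduction = 6 × €35 = €210, leaving €2,185.
Retirement Saver's Credit: €90,550 is below the €109,200 cutoff, so the full €7,150 applies.
Total: €2,185 + €7,150 = €9,335.

€9,335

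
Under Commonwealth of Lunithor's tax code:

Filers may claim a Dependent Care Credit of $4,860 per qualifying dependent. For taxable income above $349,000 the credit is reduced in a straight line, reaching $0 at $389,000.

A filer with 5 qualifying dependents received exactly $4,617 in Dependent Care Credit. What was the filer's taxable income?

$381,400

Full credit = 5 × $4,860 = $24,300.
$4,617 is 4,617/24,300 of the full $24,300, so 19,683/24,300 of the $40,000 range has been used: income = $349,000 + $40,000 × 19,683/24,300 = $381,400.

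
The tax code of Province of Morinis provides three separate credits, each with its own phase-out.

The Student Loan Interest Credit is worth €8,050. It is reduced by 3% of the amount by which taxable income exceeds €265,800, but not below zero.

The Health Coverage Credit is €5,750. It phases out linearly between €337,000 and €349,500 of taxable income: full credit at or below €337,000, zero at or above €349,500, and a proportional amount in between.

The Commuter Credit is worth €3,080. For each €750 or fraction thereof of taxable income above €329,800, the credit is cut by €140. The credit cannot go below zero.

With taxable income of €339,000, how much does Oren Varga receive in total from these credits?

Student Loan Interest Credit: 3% of the €73,200 excess over €265,800 is €2,196; credit = €8,050 − €2,196 = €5,854.
Health Coverage Credit: €339,000 is €2,000 into a €12,500 phase-out range, leaving 10,500/12,500 of the credit: €5,750 × 10,500/12,500 = €4,830.
Commuter Credit: income exceeds €329,800 by €9,200, which is 13 full-or-partial €750 increments; reduction = 13 × €140 = €1,820, leaving €1,260.
Total: €5,854 + €4,830 + €1,260 = €11,944.

€11,944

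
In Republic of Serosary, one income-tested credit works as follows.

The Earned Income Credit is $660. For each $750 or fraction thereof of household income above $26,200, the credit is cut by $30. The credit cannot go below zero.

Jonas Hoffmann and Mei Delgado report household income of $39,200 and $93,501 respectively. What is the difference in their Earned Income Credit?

$120

Jonas ($39,200): Earned Income Credit: income exceeds $26,200 by $13,000, which is 18 full-or-partial $750 increments; reduction = 18 × $30 = $540, leaving $120.
Mei ($93,501): Earned Income Credit: income exceeds $26,200 by $67,301 → 90 increments × $30 = $2,700 ≥ base, so the credit is $0.
Difference: |$120 − $0| = $120.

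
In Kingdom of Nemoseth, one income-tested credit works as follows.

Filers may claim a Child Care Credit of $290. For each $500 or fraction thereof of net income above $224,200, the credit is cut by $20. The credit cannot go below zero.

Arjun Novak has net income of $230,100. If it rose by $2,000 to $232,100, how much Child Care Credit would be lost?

At $230,100 — income exceeds $224,200 by $5,900, which is 12 full-or-partial $500 increments; reduction = 12 × $20 = $240, leaving $50.
At $232,100 — income exceeds $224,200 by $7,900 → 16 increments × $20 = $320 ≥ base, so the credit is $0.
Lost: $50 − $0 = $50.

$50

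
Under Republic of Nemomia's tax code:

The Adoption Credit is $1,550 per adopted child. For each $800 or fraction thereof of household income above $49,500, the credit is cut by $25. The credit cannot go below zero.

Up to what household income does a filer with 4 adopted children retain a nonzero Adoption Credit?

$247,100

Full credit = 4 × $1,550 = $6,200.
After 247 increments the reduction is 247 × $25 = $6,175, leaving $25; one more increment wipes it out. Increment 247 ends at excess 247 × $800 = $197,600, so the highest qualifying income is $49,500 + $197,600 = $247,100.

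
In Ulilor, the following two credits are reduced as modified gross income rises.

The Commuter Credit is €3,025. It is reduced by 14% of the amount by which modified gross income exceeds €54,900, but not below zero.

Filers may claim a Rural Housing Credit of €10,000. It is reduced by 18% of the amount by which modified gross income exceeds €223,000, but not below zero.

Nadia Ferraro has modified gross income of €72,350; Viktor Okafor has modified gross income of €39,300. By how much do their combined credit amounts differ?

Nadia (€72,350): Commuter Credit: 14% of the €17,450 excess over €54,900 is €2,443; credit = €3,025 − €2,443 = €582. Rural Housing Credit: €72,350 is at or below the €223,000 threshold, so the full €10,000 applies. total €582 + €10,000 = €10,582
Viktor (€39,300): Commuter Credit: €39,300 is at or below the €54,900 threshold, so the full €3,025 applies. Rural Housing Credit: €39,300 is at or below the €223,000 threshold, so the full €10,000 applies. total €3,025 + €10,000 = €13,025
Difference: |€10,582 − €13,025| = €2,443.

€2,443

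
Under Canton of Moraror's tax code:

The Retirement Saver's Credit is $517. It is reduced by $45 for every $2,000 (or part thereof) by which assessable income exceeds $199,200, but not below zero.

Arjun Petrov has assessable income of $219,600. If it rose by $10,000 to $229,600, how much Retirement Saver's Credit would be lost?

At $219,600 — income exceeds $199,200 by $20,400, which is 11 full-or-partial $2,000 increments; reduction = 11 × $45 = $495, leaving $22.
At $229,600 — income exceeds $199,200 by $30,400 → 16 increments × $45 = $720 ≥ base, so the credit is $0.
Lost: $22 − $0 = $22.

$22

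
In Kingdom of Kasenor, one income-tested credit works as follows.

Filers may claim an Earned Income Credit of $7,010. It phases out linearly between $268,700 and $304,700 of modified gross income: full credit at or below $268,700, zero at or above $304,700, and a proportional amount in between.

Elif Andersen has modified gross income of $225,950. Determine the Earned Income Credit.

$7,010

Earned Income Credit: $225,950 is at or below the $268,700 threshold, so the full $7,010 applies.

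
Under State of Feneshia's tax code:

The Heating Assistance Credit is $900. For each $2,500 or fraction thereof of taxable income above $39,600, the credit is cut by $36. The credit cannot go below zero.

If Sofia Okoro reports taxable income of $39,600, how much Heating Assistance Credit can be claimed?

Heating Assistance Credit: $39,600 is at or below the $39,600 threshold, so the full $900 applies.

$900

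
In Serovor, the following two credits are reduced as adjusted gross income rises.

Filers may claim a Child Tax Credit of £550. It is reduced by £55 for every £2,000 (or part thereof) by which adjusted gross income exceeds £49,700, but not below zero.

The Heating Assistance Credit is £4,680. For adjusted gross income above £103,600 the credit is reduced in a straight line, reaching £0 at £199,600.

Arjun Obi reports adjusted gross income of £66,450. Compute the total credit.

Child Tax Credit: income exceeds £49,700 by £16,750, which is 9 full-or-partial £2,000 increments; reduction = 9 × £55 = £495, leaving £55.
Heating Assistance Credit: £66,450 is at or below the £103,600 threshold, so the full £4,680 applies.
Total: £55 + £4,680 = £4,735.

£4,735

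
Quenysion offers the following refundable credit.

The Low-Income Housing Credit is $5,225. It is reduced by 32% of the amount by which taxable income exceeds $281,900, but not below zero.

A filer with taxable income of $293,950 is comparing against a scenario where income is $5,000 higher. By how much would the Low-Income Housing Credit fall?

At $293,950 — 32% of the $12,050 excess over $281,900 is $3,856; credit = $5,225 − $3,856 = $1,369.
At $298,950 — 32% of the $17,050 excess over $281,900 is $5,456 ≥ base, so the credit is $0.
Lost: $1,369 − $0 = $1,369.

$1,369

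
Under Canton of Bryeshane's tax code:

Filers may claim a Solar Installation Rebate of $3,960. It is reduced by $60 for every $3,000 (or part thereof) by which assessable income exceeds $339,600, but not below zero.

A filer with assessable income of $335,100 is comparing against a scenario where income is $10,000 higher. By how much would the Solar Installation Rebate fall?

At $335,100 — $335,100 is at or below the $339,600 threshold, so the full $3,960 applies.
At $345,100 — income exceeds $339,600 by $5,500, which is 2 full-or-partial $3,000 increments; reduction = 2 × $60 = $120, leaving $3,840.
Lost: $3,960 − $3,840 = $120.

$120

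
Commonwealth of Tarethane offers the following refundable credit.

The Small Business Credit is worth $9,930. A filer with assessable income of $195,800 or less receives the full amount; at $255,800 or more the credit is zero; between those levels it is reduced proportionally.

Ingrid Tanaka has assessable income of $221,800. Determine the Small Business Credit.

$5,627

Small Business Credit: $221,800 is $26,000 into a $60,000 phase-out range, leaving 34,000/60,000 of the credit: $9,930 × 34,000/60,000 = $5,627.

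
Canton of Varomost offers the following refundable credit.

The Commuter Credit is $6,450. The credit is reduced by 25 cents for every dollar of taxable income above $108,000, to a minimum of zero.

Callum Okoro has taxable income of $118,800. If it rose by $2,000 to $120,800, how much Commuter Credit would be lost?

At $118,800 — 25% of the $10,800 excess over $108,000 is $2,700; credit = $6,450 − $2,700 = $3,750.
At $120,800 — 25% of the $12,800 excess over $108,000 is $3,200; credit = $6,450 − $3,200 = $3,250.
Lost: $3,750 − $3,250 = $500.

$500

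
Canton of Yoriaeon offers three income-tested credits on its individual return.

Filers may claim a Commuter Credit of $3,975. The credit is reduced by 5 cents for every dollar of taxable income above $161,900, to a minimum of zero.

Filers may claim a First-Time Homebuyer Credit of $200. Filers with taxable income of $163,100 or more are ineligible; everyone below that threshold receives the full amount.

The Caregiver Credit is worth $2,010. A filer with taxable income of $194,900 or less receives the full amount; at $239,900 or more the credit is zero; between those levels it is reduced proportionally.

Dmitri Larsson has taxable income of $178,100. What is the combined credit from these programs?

Commuter Credit: 5% of the $16,200 excess over $161,900 is $810; credit = $3,975 − $810 = $3,165.
First-Time Homebuyer Credit: $178,100 meets or exceeds the $163,100 cutoff, so the credit is $0.
Caregiver Credit: $178,100 is at or below the $194,900 threshold, so the full $2,010 applies.
Total: $3,165 + $0 + $2,010 = $5,175.

$5,175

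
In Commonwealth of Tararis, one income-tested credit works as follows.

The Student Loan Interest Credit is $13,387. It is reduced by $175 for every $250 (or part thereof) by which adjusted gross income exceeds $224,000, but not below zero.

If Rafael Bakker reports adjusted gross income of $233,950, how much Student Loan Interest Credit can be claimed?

$6,387

Student Loan Interest Credit: income exceeds $224,000 by $9,950, which is 40 full-or-partial $250 increments; reduction = 40 × $175 = $7,000, leaving $6,387.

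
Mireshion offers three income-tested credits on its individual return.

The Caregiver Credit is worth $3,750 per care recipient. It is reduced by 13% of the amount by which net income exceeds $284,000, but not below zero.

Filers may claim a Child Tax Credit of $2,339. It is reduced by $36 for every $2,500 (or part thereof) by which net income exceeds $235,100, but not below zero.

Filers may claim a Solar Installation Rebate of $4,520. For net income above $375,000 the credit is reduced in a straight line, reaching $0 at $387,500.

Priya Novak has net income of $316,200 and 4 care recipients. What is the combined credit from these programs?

$16,485

Caregiver Credit: base = 4 × $3,750 = $15,000. 13% of the $32,200 excess over $284,000 is $4,186; credit = $15,000 − $4,186 = $10,814.
Child Tax Credit: income exceeds $235,100 by $81,100, which is 33 full-or-partial $2,500 increments; reduction = 33 × $36 = $1,188, leaving $1,151.
Solar Installation Rebate: $316,200 is at or below the $375,000 threshold, so the full $4,520 applies.
Total: $10,814 + $1,151 + $4,520 = $16,485.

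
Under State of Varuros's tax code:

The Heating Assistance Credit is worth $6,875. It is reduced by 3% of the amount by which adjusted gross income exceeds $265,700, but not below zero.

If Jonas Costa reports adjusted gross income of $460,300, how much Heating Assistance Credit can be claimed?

Heating Assistance Credit: 3% of the $194,600 excess over $265,700 is $5,838; credit = $6,875 − $5,838 = $1,037.

$1,037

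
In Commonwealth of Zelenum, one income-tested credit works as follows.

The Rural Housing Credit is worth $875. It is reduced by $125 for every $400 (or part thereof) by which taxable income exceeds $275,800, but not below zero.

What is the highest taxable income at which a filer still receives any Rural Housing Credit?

$278,200

After 6 increments the reduction is 6 × $125 = $750, leaving $125; one more increment wipes it out. Increment 6 ends at excess 6 × $400 = $2,400, so the highest qualifying income is $275,800 + $2,400 = $278,200.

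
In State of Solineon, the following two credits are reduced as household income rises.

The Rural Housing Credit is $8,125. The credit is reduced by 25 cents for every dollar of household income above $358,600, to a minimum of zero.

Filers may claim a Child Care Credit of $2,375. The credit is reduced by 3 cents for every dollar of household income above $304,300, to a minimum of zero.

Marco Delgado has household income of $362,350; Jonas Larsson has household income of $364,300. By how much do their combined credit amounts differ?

$546

Marco ($362,350): Rural Housing Credit: 25% of the $3,750 excess over $358,600 is $937.50; credit = $8,125 − $937.50 = $7,187.50. Child Care Credit: 3% of the $58,050 excess over $304,300 is $1,741.50; credit = $2,375 − $1,741.50 = $633.50. total $7,187.50 + $633.50 = $7,821
Jonas ($364,300): Rural Housing Credit: 25% of the $5,700 excess over $358,600 is $1,425; credit = $8,125 − $1,425 = $6,700. Child Care Credit: 3% of the $60,000 excess over $304,300 is $1,800; credit = $2,375 − $1,800 = $575. total $6,700 + $575 = $7,275
Difference: |$7,821 − $7,275| = $546.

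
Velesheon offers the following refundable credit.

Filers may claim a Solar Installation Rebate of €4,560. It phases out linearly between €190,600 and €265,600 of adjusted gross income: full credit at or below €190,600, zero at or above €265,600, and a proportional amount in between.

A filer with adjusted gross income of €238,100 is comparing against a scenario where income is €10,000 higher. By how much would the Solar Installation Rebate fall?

€608

At €238,100 — €238,100 is €47,500 into a €75,000 phase-out range, leaving 27,500/75,000 of the credit: €4,560 × 27,500/75,000 = €1,672.
At €248,100 — €248,100 is €57,500 into a €75,000 phase-out range, leaving 17,500/75,000 of the credit: €4,560 × 17,500/75,000 = €1,064.
Lost: €1,672 − €1,064 = €608.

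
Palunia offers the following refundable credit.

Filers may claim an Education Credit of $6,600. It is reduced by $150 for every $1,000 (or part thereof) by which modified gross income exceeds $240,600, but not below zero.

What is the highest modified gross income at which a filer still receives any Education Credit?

$283,600

After 43 increments the reduction is 43 × $150 = $6,450, leaving $150; one more increment wipes it out. Increment 43 ends at excess 43 × $1,000 = $43,000, so the highest qualifying income is $240,600 + $43,000 = $283,600.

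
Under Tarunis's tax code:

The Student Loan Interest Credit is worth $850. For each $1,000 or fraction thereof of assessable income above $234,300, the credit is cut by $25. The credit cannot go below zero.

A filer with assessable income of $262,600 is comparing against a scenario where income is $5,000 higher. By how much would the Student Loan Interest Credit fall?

$125

At $262,600 — income exceeds $234,300 by $28,300, which is 29 full-or-partial $1,000 increments; reduction = 29 × $25 = $725, leaving $125.
At $267,600 — income exceeds $234,300 by $33,300 → 34 increments × $25 = $850 ≥ base, so the credit is $0.
Lost: $125 − $0 = $125.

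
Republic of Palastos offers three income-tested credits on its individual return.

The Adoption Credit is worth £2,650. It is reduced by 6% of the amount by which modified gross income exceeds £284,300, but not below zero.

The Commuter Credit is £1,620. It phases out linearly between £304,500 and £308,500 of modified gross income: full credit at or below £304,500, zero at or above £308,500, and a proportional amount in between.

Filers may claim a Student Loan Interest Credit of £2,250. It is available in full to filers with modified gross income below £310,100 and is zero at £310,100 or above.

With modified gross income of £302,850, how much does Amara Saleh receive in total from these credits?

Adoption Credit: 6% of the £18,550 excess over £284,300 is £1,113; credit = £2,650 − £1,113 = £1,537.
Commuter Credit: £302,850 is at or below the £304,500 threshold, so the full £1,620 applies.
Student Loan Interest Credit: £302,850 is below the £310,100 cutoff, so the full £2,250 applies.
Total: £1,537 + £1,620 + £2,250 = £5,407.

£5,407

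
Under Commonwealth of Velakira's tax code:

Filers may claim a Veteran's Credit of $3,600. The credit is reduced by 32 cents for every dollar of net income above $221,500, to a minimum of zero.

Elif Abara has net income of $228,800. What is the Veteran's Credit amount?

Veteran's Credit: 32% of the $7,300 excess over $221,500 is $2,336; credit = $3,600 − $2,336 = $1,264.

$1,264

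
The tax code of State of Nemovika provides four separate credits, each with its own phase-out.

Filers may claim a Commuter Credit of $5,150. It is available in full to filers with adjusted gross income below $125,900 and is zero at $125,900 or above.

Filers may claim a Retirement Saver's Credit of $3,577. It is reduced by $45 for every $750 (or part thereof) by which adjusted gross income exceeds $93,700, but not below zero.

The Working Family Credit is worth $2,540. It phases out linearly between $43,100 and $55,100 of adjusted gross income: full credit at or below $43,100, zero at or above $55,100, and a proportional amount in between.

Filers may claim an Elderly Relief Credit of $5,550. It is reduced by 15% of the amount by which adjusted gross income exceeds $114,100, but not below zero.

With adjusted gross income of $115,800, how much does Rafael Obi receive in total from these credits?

Commuter Credit: $115,800 is below the $125,900 cutoff, so the full $5,150 applies.
Retirement Saver's Credit: income exceeds $93,700 by $22,100, which is 30 full-or-partial $750 increments; reduction = 30 × $45 = $1,350, leaving $2,227.
Working Family Credit: $115,800 is at or above $55,100, so the credit is $0.
Elderly Relief Credit: 15% of the $1,700 excess over $114,100 is $255; credit = $5,550 − $255 = $5,295.
Total: $5,150 + $2,227 + $0 + $5,295 = $12,672.

$12,672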